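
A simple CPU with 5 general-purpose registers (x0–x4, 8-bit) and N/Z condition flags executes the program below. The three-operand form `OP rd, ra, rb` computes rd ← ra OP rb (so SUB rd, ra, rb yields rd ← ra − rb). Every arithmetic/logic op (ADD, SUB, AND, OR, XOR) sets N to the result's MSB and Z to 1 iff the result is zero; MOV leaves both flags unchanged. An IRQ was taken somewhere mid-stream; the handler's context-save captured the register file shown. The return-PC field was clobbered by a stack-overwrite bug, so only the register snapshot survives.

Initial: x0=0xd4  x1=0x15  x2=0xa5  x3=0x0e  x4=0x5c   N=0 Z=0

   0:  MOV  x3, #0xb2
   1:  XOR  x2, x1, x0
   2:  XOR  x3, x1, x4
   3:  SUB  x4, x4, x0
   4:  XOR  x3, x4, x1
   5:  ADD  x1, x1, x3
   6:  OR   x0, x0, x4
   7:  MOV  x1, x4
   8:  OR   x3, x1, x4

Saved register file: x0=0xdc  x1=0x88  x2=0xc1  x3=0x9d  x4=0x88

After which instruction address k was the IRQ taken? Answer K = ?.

after  0: x0=0xd4 x1=0x15 x2=0xa5 x3=0xb2 x4=0x5c  N=0 Z=0
after  1: x0=0xd4 x1=0x15 x2=0xc1 x3=0xb2 x4=0x5c  N=1 Z=0
after  2: x0=0xd4 x1=0x15 x2=0xc1 x3=0x49 x4=0x5c  N=0 Z=0
after  3: x0=0xd4 x1=0x15 x2=0xc1 x3=0x49 x4=0x88  N=1 Z=0
after  4: x0=0xd4 x1=0x15 x2=0xc1 x3=0x9d x4=0x88  N=1 Z=0
after  5: x0=0xd4 x1=0xb2 x2=0xc1 x3=0x9d x4=0x88  N=1 Z=0
after  6: x0=0xdc x1=0xb2 x2=0xc1 x3=0x9d x4=0x88  N=1 Z=0
after  7: x0=0xdc x1=0x88 x2=0xc1 x3=0x9d x4=0x88  N=1 Z=0
-- IRQ taken; context saved, return-PC = 8 --

K = 7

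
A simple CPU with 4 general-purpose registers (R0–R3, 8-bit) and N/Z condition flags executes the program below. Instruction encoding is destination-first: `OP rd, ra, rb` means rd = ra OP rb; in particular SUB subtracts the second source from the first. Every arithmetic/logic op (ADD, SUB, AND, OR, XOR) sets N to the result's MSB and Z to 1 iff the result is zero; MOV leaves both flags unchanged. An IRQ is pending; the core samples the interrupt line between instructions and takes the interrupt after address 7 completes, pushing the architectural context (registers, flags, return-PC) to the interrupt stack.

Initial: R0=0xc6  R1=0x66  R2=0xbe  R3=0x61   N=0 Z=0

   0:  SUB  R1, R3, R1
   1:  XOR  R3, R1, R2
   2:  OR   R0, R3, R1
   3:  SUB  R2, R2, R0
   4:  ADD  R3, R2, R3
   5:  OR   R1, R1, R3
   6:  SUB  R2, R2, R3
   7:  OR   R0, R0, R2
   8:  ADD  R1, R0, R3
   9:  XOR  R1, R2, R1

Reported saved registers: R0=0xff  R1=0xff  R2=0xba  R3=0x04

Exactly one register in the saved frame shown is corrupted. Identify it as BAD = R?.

BAD = R2

after  0: R0=0xc6 R1=0xfb R2=0xbe R3=0x61  N=1 Z=0
after  1: R0=0xc6 R1=0xfb R2=0xbe R3=0x45  N=0 Z=0
after  2: R0=0xff R1=0xfb R2=0xbe R3=0x45  N=1 Z=0
after  3: R0=0xff R1=0xfb R2=0xbf R3=0x45  N=1 Z=0
after  4: R0=0xff R1=0xfb R2=0xbf R3=0x04  N=0 Z=0
after  5: R0=0xff R1=0xff R2=0xbf R3=0x04  N=1 Z=0
after  6: R0=0xff R1=0xff R2=0xbb R3=0x04  N=1 Z=0
after  7: R0=0xff R1=0xff R2=0xbb R3=0x04  N=1 Z=0
-- IRQ taken; context saved, return-PC = 8 --
mismatch: R2: reported 0xba vs actual 0xbb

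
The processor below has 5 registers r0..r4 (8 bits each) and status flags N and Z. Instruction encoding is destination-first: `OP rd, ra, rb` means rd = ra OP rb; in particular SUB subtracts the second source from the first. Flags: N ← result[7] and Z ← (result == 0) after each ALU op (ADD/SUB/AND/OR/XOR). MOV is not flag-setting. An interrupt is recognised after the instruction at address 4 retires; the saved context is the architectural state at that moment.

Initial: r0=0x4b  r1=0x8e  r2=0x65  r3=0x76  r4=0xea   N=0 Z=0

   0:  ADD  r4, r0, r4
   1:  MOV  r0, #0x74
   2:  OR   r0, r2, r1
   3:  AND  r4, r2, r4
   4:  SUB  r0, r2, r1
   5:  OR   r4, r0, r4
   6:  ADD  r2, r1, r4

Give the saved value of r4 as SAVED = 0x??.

after  0: r0=0x4b r1=0x8e r2=0x65 r3=0x76 r4=0x35  N=0 Z=0
after  1: r0=0x74 r1=0x8e r2=0x65 r3=0x76 r4=0x35  N=0 Z=0
after  2: r0=0xef r1=0x8e r2=0x65 r3=0x76 r4=0x35  N=1 Z=0
after  3: r0=0xef r1=0x8e r2=0x65 r3=0x76 r4=0x25  N=0 Z=0
after  4: r0=0xd7 r1=0x8e r2=0x65 r3=0x76 r4=0x25  N=1 Z=0
-- IRQ taken; context saved, return-PC = 5 --

SAVED = 0x25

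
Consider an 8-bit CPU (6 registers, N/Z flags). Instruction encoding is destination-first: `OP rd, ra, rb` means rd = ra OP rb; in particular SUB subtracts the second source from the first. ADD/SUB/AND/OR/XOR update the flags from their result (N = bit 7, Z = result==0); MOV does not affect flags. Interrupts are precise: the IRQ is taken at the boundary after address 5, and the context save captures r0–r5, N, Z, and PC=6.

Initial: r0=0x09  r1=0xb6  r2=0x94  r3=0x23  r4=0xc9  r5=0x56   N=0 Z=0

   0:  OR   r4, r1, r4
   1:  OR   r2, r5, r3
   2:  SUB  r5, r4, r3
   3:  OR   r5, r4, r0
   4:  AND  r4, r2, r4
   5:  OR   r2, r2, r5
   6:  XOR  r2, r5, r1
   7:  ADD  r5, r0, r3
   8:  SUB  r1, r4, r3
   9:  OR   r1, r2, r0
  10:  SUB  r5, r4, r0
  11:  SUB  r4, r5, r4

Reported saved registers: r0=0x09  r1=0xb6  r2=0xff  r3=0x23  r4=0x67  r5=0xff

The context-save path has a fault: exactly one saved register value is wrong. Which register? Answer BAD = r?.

after  0: r0=0x09 r1=0xb6 r2=0x94 r3=0x23 r4=0xff r5=0x56  N=1 Z=0
after  1: r0=0x09 r1=0xb6 r2=0x77 r3=0x23 r4=0xff r5=0x56  N=0 Z=0
after  2: r0=0x09 r1=0xb6 r2=0x77 r3=0x23 r4=0xff r5=0xdc  N=1 Z=0
after  3: r0=0x09 r1=0xb6 r2=0x77 r3=0x23 r4=0xff r5=0xff  N=1 Z=0
after  4: r0=0x09 r1=0xb6 r2=0x77 r3=0x23 r4=0x77 r5=0xff  N=0 Z=0
after  5: r0=0x09 r1=0xb6 r2=0xff r3=0x23 r4=0x77 r5=0xff  N=1 Z=0
-- IRQ taken; context saved, return-PC = 6 --
mismatch: r4: reported 0x67 vs actual 0x77

BAD = r4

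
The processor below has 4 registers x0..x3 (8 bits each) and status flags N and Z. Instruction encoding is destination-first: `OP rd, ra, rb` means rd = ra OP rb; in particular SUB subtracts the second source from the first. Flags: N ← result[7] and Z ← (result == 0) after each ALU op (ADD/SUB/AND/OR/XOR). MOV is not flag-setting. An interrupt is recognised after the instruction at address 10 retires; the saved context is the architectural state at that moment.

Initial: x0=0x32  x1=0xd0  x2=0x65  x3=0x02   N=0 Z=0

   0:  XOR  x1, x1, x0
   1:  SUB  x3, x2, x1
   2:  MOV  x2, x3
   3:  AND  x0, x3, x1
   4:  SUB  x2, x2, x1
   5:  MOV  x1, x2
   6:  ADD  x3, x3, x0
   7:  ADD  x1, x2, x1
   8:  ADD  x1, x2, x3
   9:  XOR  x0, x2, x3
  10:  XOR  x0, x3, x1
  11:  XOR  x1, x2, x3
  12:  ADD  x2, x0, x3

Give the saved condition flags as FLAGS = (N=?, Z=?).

FLAGS = (N=1, Z=0)

after  0: x0=0x32 x1=0xe2 x2=0x65 x3=0x02  N=1 Z=0
after  1: x0=0x32 x1=0xe2 x2=0x65 x3=0x83  N=1 Z=0
after  2: x0=0x32 x1=0xe2 x2=0x83 x3=0x83  N=1 Z=0
after  3: x0=0x82 x1=0xe2 x2=0x83 x3=0x83  N=1 Z=0
after  4: x0=0x82 x1=0xe2 x2=0xa1 x3=0x83  N=1 Z=0
after  5: x0=0x82 x1=0xa1 x2=0xa1 x3=0x83  N=1 Z=0
after  6: x0=0x82 x1=0xa1 x2=0xa1 x3=0x05  N=0 Z=0
after  7: x0=0x82 x1=0x42 x2=0xa1 x3=0x05  N=0 Z=0
after  8: x0=0x82 x1=0xa6 x2=0xa1 x3=0x05  N=1 Z=0
after  9: x0=0xa4 x1=0xa6 x2=0xa1 x3=0x05  N=1 Z=0
after 10: x0=0xa3 x1=0xa6 x2=0xa1 x3=0x05  N=1 Z=0
-- IRQ taken; context saved, return-PC = 11 --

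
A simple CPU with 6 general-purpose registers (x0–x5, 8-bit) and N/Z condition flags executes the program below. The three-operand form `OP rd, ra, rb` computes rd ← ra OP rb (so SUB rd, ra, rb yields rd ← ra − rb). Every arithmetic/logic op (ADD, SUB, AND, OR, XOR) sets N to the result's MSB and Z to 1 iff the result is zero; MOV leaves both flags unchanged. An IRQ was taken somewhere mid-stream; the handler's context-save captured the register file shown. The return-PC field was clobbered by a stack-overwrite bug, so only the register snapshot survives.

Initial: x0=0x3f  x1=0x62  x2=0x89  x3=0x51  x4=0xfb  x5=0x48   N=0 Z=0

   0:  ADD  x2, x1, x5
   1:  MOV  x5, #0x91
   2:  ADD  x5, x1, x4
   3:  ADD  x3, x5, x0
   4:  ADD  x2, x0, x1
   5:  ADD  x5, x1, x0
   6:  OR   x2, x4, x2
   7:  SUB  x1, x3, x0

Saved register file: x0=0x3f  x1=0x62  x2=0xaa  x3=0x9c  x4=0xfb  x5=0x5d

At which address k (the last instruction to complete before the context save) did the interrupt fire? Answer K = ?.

after  0: x0=0x3f x1=0x62 x2=0xaa x3=0x51 x4=0xfb x5=0x48  N=1 Z=0
after  1: x0=0x3f x1=0x62 x2=0xaa x3=0x51 x4=0xfb x5=0x91  N=1 Z=0
after  2: x0=0x3f x1=0x62 x2=0xaa x3=0x51 x4=0xfb x5=0x5d  N=0 Z=0
after  3: x0=0x3f x1=0x62 x2=0xaa x3=0x9c x4=0xfb x5=0x5d  N=1 Z=0
-- IRQ taken; context saved, return-PC = 4 --

K = 3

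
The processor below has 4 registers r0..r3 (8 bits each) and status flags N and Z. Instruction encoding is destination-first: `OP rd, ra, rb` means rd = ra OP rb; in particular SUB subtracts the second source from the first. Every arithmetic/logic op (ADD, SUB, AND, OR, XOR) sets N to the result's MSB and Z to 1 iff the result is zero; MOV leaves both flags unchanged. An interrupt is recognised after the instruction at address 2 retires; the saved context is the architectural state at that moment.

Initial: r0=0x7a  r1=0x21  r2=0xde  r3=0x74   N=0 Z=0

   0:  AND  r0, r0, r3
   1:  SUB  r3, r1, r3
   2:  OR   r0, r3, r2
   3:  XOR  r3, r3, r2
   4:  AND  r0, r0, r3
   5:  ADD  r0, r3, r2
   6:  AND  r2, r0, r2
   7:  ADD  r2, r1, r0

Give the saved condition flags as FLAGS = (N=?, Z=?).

after  0: r0=0x70 r1=0x21 r2=0xde r3=0x74  N=0 Z=0
after  1: r0=0x70 r1=0x21 r2=0xde r3=0xad  N=1 Z=0
after  2: r0=0xff r1=0x21 r2=0xde r3=0xad  N=1 Z=0
-- IRQ taken; context saved, return-PC = 3 --

FLAGS = (N=1, Z=0)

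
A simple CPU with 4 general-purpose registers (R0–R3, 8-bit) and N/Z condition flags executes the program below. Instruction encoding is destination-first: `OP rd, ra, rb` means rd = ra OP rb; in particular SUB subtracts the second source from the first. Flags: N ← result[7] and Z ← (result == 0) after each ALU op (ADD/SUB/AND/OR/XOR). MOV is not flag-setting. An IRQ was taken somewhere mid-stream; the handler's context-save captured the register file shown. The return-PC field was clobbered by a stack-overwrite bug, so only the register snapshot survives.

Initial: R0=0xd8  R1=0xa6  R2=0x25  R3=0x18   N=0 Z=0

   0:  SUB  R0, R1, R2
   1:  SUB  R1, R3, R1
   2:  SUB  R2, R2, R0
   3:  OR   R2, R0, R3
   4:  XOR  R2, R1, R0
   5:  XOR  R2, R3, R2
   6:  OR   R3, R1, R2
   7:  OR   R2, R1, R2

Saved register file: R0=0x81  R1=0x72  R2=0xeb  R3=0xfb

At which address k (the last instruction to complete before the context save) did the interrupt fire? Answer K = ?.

K = 6

after  0: R0=0x81 R1=0xa6 R2=0x25 R3=0x18  N=1 Z=0
after  1: R0=0x81 R1=0x72 R2=0x25 R3=0x18  N=0 Z=0
after  2: R0=0x81 R1=0x72 R2=0xa4 R3=0x18  N=1 Z=0
after  3: R0=0x81 R1=0x72 R2=0x99 R3=0x18  N=1 Z=0
after  4: R0=0x81 R1=0x72 R2=0xf3 R3=0x18  N=1 Z=0
after  5: R0=0x81 R1=0x72 R2=0xeb R3=0x18  N=1 Z=0
after  6: R0=0x81 R1=0x72 R2=0xeb R3=0xfb  N=1 Z=0
-- IRQ taken; context saved, return-PC = 7 --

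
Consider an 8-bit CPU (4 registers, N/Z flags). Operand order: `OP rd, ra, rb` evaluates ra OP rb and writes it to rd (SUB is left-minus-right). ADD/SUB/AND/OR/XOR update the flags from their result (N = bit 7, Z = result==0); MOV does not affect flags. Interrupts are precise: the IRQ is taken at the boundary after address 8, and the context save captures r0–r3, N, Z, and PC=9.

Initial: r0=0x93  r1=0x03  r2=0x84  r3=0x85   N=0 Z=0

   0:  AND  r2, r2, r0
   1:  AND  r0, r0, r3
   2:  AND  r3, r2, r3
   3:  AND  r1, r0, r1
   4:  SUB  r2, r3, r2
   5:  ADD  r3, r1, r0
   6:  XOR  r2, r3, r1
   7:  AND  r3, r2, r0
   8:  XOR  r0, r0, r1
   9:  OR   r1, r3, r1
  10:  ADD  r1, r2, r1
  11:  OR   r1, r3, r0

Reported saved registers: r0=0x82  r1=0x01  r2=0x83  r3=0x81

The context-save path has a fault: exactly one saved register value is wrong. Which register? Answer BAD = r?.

after  0: r0=0x93 r1=0x03 r2=0x80 r3=0x85  N=1 Z=0
after  1: r0=0x81 r1=0x03 r2=0x80 r3=0x85  N=1 Z=0
after  2: r0=0x81 r1=0x03 r2=0x80 r3=0x80  N=1 Z=0
after  3: r0=0x81 r1=0x01 r2=0x80 r3=0x80  N=0 Z=0
after  4: r0=0x81 r1=0x01 r2=0x00 r3=0x80  N=0 Z=1
after  5: r0=0x81 r1=0x01 r2=0x00 r3=0x82  N=1 Z=0
after  6: r0=0x81 r1=0x01 r2=0x83 r3=0x82  N=1 Z=0
after  7: r0=0x81 r1=0x01 r2=0x83 r3=0x81  N=1 Z=0
after  8: r0=0x80 r1=0x01 r2=0x83 r3=0x81  N=1 Z=0
-- IRQ taken; context saved, return-PC = 9 --
mismatch: r0: reported 0x82 vs actual 0x80

BAD = r0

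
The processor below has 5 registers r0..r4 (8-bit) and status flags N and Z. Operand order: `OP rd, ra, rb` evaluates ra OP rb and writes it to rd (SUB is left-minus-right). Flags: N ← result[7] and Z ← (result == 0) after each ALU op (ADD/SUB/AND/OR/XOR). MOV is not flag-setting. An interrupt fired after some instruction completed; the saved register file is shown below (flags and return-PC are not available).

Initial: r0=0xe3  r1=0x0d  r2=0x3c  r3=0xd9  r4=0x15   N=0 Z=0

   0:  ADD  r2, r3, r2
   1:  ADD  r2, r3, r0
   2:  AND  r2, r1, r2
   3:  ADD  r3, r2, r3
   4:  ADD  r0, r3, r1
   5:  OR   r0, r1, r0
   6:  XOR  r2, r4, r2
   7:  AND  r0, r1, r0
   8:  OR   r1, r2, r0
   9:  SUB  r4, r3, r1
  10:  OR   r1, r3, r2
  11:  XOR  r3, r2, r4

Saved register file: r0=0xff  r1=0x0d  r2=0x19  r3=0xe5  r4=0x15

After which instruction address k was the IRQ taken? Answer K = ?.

after  0: r0=0xe3 r1=0x0d r2=0x15 r3=0xd9 r4=0x15  N=0 Z=0
after  1: r0=0xe3 r1=0x0d r2=0xbc r3=0xd9 r4=0x15  N=1 Z=0
after  2: r0=0xe3 r1=0x0d r2=0x0c r3=0xd9 r4=0x15  N=0 Z=0
after  3: r0=0xe3 r1=0x0d r2=0x0c r3=0xe5 r4=0x15  N=1 Z=0
after  4: r0=0xf2 r1=0x0d r2=0x0c r3=0xe5 r4=0x15  N=1 Z=0
after  5: r0=0xff r1=0x0d r2=0x0c r3=0xe5 r4=0x15  N=1 Z=0
after  6: r0=0xff r1=0x0d r2=0x19 r3=0xe5 r4=0x15  N=0 Z=0
-- IRQ taken; context saved, return-PC = 7 --

K = 6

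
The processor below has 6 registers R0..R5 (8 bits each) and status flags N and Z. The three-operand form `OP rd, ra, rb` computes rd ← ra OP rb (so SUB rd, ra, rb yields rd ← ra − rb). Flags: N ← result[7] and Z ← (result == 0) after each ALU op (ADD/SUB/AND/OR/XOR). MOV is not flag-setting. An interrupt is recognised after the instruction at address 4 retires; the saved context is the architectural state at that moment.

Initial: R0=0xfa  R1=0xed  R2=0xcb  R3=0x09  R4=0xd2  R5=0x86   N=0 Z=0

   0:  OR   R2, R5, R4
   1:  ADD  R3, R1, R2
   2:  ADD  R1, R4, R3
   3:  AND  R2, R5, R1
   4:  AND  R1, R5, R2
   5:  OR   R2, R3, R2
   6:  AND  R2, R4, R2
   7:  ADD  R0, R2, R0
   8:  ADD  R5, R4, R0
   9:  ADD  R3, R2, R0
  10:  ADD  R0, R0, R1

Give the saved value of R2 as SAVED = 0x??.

SAVED = 0x84

after  0: R0=0xfa R1=0xed R2=0xd6 R3=0x09 R4=0xd2 R5=0x86  N=1 Z=0
after  1: R0=0xfa R1=0xed R2=0xd6 R3=0xc3 R4=0xd2 R5=0x86  N=1 Z=0
after  2: R0=0xfa R1=0x95 R2=0xd6 R3=0xc3 R4=0xd2 R5=0x86  N=1 Z=0
after  3: R0=0xfa R1=0x95 R2=0x84 R3=0xc3 R4=0xd2 R5=0x86  N=1 Z=0
after  4: R0=0xfa R1=0x84 R2=0x84 R3=0xc3 R4=0xd2 R5=0x86  N=1 Z=0
-- IRQ taken; context saved, return-PC = 5 --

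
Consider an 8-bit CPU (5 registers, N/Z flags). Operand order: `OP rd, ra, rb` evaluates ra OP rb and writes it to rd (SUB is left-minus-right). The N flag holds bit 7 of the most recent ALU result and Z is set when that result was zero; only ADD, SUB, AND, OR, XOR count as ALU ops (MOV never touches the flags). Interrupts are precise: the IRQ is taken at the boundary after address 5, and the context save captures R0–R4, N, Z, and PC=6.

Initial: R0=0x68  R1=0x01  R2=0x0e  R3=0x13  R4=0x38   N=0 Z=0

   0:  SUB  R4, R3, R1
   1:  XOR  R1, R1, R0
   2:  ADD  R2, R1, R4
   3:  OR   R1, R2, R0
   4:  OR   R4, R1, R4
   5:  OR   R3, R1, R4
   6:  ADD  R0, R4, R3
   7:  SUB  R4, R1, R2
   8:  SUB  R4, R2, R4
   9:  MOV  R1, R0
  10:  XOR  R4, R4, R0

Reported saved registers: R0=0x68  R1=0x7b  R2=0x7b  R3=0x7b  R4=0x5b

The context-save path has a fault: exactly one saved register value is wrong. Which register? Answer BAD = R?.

after  0: R0=0x68 R1=0x01 R2=0x0e R3=0x13 R4=0x12  N=0 Z=0
after  1: R0=0x68 R1=0x69 R2=0x0e R3=0x13 R4=0x12  N=0 Z=0
after  2: R0=0x68 R1=0x69 R2=0x7b R3=0x13 R4=0x12  N=0 Z=0
after  3: R0=0x68 R1=0x7b R2=0x7b R3=0x13 R4=0x12  N=0 Z=0
after  4: R0=0x68 R1=0x7b R2=0x7b R3=0x13 R4=0x7b  N=0 Z=0
after  5: R0=0x68 R1=0x7b R2=0x7b R3=0x7b R4=0x7b  N=0 Z=0
-- IRQ taken; context saved, return-PC = 6 --
mismatch: R4: reported 0x5b vs actual 0x7b

BAD = R4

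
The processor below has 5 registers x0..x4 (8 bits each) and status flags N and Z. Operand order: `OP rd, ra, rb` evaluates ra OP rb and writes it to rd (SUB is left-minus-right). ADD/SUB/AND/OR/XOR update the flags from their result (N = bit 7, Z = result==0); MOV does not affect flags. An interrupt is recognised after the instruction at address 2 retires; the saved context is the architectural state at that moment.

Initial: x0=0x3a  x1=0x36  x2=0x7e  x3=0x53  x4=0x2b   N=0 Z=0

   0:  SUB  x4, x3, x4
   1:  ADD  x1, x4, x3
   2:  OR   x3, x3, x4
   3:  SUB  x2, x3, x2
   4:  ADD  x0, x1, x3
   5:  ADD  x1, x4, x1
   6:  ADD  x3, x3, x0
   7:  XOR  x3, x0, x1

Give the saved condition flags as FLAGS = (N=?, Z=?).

after  0: x0=0x3a x1=0x36 x2=0x7e x3=0x53 x4=0x28  N=0 Z=0
after  1: x0=0x3a x1=0x7b x2=0x7e x3=0x53 x4=0x28  N=0 Z=0
after  2: x0=0x3a x1=0x7b x2=0x7e x3=0x7b x4=0x28  N=0 Z=0
-- IRQ taken; context saved, return-PC = 3 --

FLAGS = (N=0, Z=0)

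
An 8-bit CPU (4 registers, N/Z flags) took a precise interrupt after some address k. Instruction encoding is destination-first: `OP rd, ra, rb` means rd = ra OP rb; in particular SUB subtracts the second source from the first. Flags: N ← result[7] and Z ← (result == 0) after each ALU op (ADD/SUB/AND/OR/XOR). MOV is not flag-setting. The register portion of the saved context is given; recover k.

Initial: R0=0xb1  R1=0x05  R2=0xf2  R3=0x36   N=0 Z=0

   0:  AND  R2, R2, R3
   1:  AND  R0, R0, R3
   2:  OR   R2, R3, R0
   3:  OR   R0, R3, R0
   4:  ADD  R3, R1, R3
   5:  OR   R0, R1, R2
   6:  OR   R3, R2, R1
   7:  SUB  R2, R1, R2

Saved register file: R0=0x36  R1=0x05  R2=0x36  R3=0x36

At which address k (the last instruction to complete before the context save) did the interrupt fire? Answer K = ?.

K = 3

after  0: R0=0xb1 R1=0x05 R2=0x32 R3=0x36  N=0 Z=0
after  1: R0=0x30 R1=0x05 R2=0x32 R3=0x36  N=0 Z=0
after  2: R0=0x30 R1=0x05 R2=0x36 R3=0x36  N=0 Z=0
after  3: R0=0x36 R1=0x05 R2=0x36 R3=0x36  N=0 Z=0
-- IRQ taken; context saved, return-PC = 4 --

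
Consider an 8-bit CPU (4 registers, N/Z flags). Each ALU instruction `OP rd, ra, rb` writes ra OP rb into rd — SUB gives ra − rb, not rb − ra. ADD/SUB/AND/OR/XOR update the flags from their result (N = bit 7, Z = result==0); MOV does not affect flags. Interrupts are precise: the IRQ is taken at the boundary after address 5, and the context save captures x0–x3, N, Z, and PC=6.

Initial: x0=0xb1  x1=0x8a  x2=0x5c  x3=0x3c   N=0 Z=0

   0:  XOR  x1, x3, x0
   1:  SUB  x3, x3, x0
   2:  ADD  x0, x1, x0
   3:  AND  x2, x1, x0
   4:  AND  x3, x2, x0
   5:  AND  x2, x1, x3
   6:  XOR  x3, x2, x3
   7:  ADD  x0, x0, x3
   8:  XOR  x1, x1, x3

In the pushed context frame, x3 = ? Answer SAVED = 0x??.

SAVED = 0x0c

after  0: x0=0xb1 x1=0x8d x2=0x5c x3=0x3c  N=1 Z=0
after  1: x0=0xb1 x1=0x8d x2=0x5c x3=0x8b  N=1 Z=0
after  2: x0=0x3e x1=0x8d x2=0x5c x3=0x8b  N=0 Z=0
after  3: x0=0x3e x1=0x8d x2=0x0c x3=0x8b  N=0 Z=0
after  4: x0=0x3e x1=0x8d x2=0x0c x3=0x0c  N=0 Z=0
after  5: x0=0x3e x1=0x8d x2=0x0c x3=0x0c  N=0 Z=0
-- IRQ taken; context saved, return-PC = 6 --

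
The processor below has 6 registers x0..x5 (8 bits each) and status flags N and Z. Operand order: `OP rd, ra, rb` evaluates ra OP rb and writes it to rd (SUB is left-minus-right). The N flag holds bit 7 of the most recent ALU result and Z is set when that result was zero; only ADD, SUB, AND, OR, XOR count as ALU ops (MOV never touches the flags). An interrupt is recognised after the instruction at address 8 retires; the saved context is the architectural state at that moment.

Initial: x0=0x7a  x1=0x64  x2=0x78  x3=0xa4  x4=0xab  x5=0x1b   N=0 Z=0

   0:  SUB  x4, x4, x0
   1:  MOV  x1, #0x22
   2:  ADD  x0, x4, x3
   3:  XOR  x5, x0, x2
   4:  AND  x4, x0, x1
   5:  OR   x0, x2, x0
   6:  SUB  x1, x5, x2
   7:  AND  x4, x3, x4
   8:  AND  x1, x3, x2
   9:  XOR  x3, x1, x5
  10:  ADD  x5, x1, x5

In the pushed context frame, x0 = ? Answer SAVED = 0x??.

after  0: x0=0x7a x1=0x64 x2=0x78 x3=0xa4 x4=0x31 x5=0x1b  N=0 Z=0
after  1: x0=0x7a x1=0x22 x2=0x78 x3=0xa4 x4=0x31 x5=0x1b  N=0 Z=0
after  2: x0=0xd5 x1=0x22 x2=0x78 x3=0xa4 x4=0x31 x5=0x1b  N=1 Z=0
after  3: x0=0xd5 x1=0x22 x2=0x78 x3=0xa4 x4=0x31 x5=0xad  N=1 Z=0
after  4: x0=0xd5 x1=0x22 x2=0x78 x3=0xa4 x4=0x00 x5=0xad  N=0 Z=1
after  5: x0=0xfd x1=0x22 x2=0x78 x3=0xa4 x4=0x00 x5=0xad  N=1 Z=0
after  6: x0=0xfd x1=0x35 x2=0x78 x3=0xa4 x4=0x00 x5=0xad  N=0 Z=0
after  7: x0=0xfd x1=0x35 x2=0x78 x3=0xa4 x4=0x00 x5=0xad  N=0 Z=1
after  8: x0=0xfd x1=0x20 x2=0x78 x3=0xa4 x4=0x00 x5=0xad  N=0 Z=0
-- IRQ taken; context saved, return-PC = 9 --

SAVED = 0xfd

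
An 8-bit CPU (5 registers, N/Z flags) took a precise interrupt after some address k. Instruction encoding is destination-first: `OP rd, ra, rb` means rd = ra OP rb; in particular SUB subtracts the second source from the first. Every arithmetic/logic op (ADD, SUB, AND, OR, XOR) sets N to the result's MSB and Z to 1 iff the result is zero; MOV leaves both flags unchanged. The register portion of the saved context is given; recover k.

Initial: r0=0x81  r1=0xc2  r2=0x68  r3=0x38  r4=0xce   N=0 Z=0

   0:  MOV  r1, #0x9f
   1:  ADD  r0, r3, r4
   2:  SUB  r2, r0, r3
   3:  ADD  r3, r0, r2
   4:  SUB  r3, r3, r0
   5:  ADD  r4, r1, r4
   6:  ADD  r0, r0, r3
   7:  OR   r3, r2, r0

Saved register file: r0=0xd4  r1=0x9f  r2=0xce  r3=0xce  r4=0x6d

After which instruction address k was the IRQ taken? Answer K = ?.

K = 6

after  0: r0=0x81 r1=0x9f r2=0x68 r3=0x38 r4=0xce  N=0 Z=0
after  1: r0=0x06 r1=0x9f r2=0x68 r3=0x38 r4=0xce  N=0 Z=0
after  2: r0=0x06 r1=0x9f r2=0xce r3=0x38 r4=0xce  N=1 Z=0
after  3: r0=0x06 r1=0x9f r2=0xce r3=0xd4 r4=0xce  N=1 Z=0
after  4: r0=0x06 r1=0x9f r2=0xce r3=0xce r4=0xce  N=1 Z=0
after  5: r0=0x06 r1=0x9f r2=0xce r3=0xce r4=0x6d  N=0 Z=0
after  6: r0=0xd4 r1=0x9f r2=0xce r3=0xce r4=0x6d  N=1 Z=0
-- IRQ taken; context saved, return-PC = 7 --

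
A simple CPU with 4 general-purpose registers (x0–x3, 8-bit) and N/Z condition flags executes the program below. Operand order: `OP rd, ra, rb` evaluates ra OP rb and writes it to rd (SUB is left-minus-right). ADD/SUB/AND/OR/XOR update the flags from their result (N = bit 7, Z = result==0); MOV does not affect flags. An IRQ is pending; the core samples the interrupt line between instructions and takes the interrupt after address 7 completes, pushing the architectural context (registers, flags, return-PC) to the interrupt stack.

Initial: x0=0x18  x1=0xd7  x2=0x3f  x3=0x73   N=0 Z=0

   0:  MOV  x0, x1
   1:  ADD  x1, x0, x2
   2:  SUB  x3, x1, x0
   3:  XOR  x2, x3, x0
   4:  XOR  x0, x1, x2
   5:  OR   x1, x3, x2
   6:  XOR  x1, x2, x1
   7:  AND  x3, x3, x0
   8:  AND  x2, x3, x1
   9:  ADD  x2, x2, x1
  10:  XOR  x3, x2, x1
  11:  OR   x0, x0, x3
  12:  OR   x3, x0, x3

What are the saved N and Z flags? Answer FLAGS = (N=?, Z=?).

FLAGS = (N=0, Z=0)

after  0: x0=0xd7 x1=0xd7 x2=0x3f x3=0x73  N=0 Z=0
after  1: x0=0xd7 x1=0x16 x2=0x3f x3=0x73  N=0 Z=0
after  2: x0=0xd7 x1=0x16 x2=0x3f x3=0x3f  N=0 Z=0
after  3: x0=0xd7 x1=0x16 x2=0xe8 x3=0x3f  N=1 Z=0
after  4: x0=0xfe x1=0x16 x2=0xe8 x3=0x3f  N=1 Z=0
after  5: x0=0xfe x1=0xff x2=0xe8 x3=0x3f  N=1 Z=0
after  6: x0=0xfe x1=0x17 x2=0xe8 x3=0x3f  N=0 Z=0
after  7: x0=0xfe x1=0x17 x2=0xe8 x3=0x3e  N=0 Z=0
-- IRQ taken; context saved, return-PC = 8 --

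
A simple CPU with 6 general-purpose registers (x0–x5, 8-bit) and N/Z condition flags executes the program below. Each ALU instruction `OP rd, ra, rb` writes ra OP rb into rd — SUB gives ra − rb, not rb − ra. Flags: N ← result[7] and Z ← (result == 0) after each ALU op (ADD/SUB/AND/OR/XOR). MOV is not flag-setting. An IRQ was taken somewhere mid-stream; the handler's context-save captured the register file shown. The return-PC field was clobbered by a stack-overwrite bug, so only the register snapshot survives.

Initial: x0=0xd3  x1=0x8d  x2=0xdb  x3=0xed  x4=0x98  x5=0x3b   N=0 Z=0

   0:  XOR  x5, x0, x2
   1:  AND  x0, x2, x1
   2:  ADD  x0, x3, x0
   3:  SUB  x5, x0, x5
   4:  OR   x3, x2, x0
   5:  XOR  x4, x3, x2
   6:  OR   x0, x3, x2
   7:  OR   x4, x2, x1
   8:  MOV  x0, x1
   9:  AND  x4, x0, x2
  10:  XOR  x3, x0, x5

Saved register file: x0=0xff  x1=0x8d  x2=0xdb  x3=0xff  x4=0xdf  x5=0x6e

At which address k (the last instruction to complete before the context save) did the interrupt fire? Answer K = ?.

K = 7

after  0: x0=0xd3 x1=0x8d x2=0xdb x3=0xed x4=0x98 x5=0x08  N=0 Z=0
after  1: x0=0x89 x1=0x8d x2=0xdb x3=0xed x4=0x98 x5=0x08  N=1 Z=0
after  2: x0=0x76 x1=0x8d x2=0xdb x3=0xed x4=0x98 x5=0x08  N=0 Z=0
after  3: x0=0x76 x1=0x8d x2=0xdb x3=0xed x4=0x98 x5=0x6e  N=0 Z=0
after  4: x0=0x76 x1=0x8d x2=0xdb x3=0xff x4=0x98 x5=0x6e  N=1 Z=0
after  5: x0=0x76 x1=0x8d x2=0xdb x3=0xff x4=0x24 x5=0x6e  N=0 Z=0
after  6: x0=0xff x1=0x8d x2=0xdb x3=0xff x4=0x24 x5=0x6e  N=1 Z=0
after  7: x0=0xff x1=0x8d x2=0xdb x3=0xff x4=0xdf x5=0x6e  N=1 Z=0
-- IRQ taken; context saved, return-PC = 8 --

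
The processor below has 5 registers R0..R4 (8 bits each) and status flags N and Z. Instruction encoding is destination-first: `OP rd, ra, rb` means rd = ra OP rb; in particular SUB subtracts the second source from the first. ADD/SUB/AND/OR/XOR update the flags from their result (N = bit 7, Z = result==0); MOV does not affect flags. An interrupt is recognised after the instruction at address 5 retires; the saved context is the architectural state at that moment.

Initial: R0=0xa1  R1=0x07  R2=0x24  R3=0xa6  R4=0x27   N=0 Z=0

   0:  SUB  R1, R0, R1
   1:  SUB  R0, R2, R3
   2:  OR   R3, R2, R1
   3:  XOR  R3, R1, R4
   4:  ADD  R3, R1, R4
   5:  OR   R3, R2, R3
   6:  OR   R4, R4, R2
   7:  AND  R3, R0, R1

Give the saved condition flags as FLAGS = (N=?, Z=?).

after  0: R0=0xa1 R1=0x9a R2=0x24 R3=0xa6 R4=0x27  N=1 Z=0
after  1: R0=0x7e R1=0x9a R2=0x24 R3=0xa6 R4=0x27  N=0 Z=0
after  2: R0=0x7e R1=0x9a R2=0x24 R3=0xbe R4=0x27  N=1 Z=0
after  3: R0=0x7e R1=0x9a R2=0x24 R3=0xbd R4=0x27  N=1 Z=0
after  4: R0=0x7e R1=0x9a R2=0x24 R3=0xc1 R4=0x27  N=1 Z=0
after  5: R0=0x7e R1=0x9a R2=0x24 R3=0xe5 R4=0x27  N=1 Z=0
-- IRQ taken; context saved, return-PC = 6 --

FLAGS = (N=1, Z=0)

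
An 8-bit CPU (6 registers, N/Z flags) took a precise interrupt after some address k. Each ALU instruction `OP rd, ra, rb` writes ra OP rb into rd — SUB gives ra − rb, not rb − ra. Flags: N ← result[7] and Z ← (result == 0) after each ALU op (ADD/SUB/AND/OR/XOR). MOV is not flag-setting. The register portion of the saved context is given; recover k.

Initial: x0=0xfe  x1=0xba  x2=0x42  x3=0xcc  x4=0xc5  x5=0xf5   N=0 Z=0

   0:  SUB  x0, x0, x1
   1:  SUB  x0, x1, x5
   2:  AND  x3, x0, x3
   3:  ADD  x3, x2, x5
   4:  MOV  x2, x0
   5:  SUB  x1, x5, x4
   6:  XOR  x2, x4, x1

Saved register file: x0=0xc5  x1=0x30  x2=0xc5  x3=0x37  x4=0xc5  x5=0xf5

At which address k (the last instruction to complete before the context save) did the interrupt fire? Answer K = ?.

K = 5

after  0: x0=0x44 x1=0xba x2=0x42 x3=0xcc x4=0xc5 x5=0xf5  N=0 Z=0
after  1: x0=0xc5 x1=0xba x2=0x42 x3=0xcc x4=0xc5 x5=0xf5  N=1 Z=0
after  2: x0=0xc5 x1=0xba x2=0x42 x3=0xc4 x4=0xc5 x5=0xf5  N=1 Z=0
after  3: x0=0xc5 x1=0xba x2=0x42 x3=0x37 x4=0xc5 x5=0xf5  N=0 Z=0
after  4: x0=0xc5 x1=0xba x2=0xc5 x3=0x37 x4=0xc5 x5=0xf5  N=0 Z=0
after  5: x0=0xc5 x1=0x30 x2=0xc5 x3=0x37 x4=0xc5 x5=0xf5  N=0 Z=0
-- IRQ taken; context saved, return-PC = 6 --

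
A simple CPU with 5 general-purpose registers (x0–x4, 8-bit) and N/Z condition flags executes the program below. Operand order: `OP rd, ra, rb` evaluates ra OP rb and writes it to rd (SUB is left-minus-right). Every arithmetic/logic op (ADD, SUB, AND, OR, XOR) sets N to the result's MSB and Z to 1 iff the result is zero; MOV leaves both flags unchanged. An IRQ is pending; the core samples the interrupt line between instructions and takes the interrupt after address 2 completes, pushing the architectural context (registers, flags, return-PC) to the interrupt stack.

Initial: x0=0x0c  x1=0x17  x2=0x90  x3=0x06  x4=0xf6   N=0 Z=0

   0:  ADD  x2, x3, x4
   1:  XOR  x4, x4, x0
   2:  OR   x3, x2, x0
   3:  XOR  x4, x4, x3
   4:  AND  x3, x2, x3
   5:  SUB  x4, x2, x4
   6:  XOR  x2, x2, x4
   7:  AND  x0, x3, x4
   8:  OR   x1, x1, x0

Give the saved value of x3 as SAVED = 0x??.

after  0: x0=0x0c x1=0x17 x2=0xfc x3=0x06 x4=0xf6  N=1 Z=0
after  1: x0=0x0c x1=0x17 x2=0xfc x3=0x06 x4=0xfa  N=1 Z=0
after  2: x0=0x0c x1=0x17 x2=0xfc x3=0xfc x4=0xfa  N=1 Z=0
-- IRQ taken; context saved, return-PC = 3 --

SAVED = 0xfc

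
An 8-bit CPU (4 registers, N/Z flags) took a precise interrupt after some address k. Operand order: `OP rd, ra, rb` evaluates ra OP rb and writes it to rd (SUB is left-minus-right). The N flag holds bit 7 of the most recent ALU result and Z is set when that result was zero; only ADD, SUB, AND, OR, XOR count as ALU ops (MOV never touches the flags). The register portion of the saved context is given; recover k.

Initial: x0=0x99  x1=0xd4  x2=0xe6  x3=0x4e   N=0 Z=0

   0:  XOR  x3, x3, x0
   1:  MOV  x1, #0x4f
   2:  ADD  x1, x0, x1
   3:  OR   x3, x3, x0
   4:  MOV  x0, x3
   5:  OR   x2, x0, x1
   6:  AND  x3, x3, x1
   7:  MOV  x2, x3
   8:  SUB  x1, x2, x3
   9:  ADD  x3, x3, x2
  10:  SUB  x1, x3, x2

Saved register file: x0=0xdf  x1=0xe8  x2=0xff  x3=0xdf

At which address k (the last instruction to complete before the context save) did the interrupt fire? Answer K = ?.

after  0: x0=0x99 x1=0xd4 x2=0xe6 x3=0xd7  N=1 Z=0
after  1: x0=0x99 x1=0x4f x2=0xe6 x3=0xd7  N=1 Z=0
after  2: x0=0x99 x1=0xe8 x2=0xe6 x3=0xd7  N=1 Z=0
after  3: x0=0x99 x1=0xe8 x2=0xe6 x3=0xdf  N=1 Z=0
after  4: x0=0xdf x1=0xe8 x2=0xe6 x3=0xdf  N=1 Z=0
after  5: x0=0xdf x1=0xe8 x2=0xff x3=0xdf  N=1 Z=0
-- IRQ taken; context saved, return-PC = 6 --

K = 5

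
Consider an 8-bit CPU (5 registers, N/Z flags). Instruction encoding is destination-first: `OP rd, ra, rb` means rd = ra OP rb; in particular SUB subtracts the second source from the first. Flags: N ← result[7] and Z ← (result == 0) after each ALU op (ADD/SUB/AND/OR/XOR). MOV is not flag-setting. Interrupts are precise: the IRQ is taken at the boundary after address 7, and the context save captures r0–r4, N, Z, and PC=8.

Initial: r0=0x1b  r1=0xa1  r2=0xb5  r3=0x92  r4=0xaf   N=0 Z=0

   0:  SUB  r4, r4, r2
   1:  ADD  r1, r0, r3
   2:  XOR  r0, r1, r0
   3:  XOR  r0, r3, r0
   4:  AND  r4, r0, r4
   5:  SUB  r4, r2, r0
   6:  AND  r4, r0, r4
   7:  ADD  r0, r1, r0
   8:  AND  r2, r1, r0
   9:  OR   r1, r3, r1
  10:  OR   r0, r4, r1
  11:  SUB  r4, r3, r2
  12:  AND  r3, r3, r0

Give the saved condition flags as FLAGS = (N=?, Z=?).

after  0: r0=0x1b r1=0xa1 r2=0xb5 r3=0x92 r4=0xfa  N=1 Z=0
after  1: r0=0x1b r1=0xad r2=0xb5 r3=0x92 r4=0xfa  N=1 Z=0
after  2: r0=0xb6 r1=0xad r2=0xb5 r3=0x92 r4=0xfa  N=1 Z=0
after  3: r0=0x24 r1=0xad r2=0xb5 r3=0x92 r4=0xfa  N=0 Z=0
after  4: r0=0x24 r1=0xad r2=0xb5 r3=0x92 r4=0x20  N=0 Z=0
after  5: r0=0x24 r1=0xad r2=0xb5 r3=0x92 r4=0x91  N=1 Z=0
after  6: r0=0x24 r1=0xad r2=0xb5 r3=0x92 r4=0x00  N=0 Z=1
after  7: r0=0xd1 r1=0xad r2=0xb5 r3=0x92 r4=0x00  N=1 Z=0
-- IRQ taken; context saved, return-PC = 8 --

FLAGS = (N=1, Z=0)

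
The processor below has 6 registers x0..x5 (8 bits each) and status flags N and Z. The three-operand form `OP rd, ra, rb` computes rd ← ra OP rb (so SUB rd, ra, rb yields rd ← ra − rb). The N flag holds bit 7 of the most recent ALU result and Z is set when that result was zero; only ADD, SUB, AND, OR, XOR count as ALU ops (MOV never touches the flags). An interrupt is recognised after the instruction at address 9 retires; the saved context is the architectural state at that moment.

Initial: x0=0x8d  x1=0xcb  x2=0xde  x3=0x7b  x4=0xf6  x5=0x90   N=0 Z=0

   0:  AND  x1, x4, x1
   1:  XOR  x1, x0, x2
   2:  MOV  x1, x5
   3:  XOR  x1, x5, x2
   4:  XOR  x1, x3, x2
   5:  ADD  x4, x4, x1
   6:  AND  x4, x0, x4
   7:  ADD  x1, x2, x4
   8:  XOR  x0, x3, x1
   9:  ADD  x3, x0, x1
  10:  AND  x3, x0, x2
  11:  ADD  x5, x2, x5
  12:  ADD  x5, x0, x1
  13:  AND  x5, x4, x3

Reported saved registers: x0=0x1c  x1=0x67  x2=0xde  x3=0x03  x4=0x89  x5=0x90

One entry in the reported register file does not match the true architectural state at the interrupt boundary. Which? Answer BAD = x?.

after  0: x0=0x8d x1=0xc2 x2=0xde x3=0x7b x4=0xf6 x5=0x90  N=1 Z=0
after  1: x0=0x8d x1=0x53 x2=0xde x3=0x7b x4=0xf6 x5=0x90  N=0 Z=0
after  2: x0=0x8d x1=0x90 x2=0xde x3=0x7b x4=0xf6 x5=0x90  N=0 Z=0
after  3: x0=0x8d x1=0x4e x2=0xde x3=0x7b x4=0xf6 x5=0x90  N=0 Z=0
after  4: x0=0x8d x1=0xa5 x2=0xde x3=0x7b x4=0xf6 x5=0x90  N=1 Z=0
after  5: x0=0x8d x1=0xa5 x2=0xde x3=0x7b x4=0x9b x5=0x90  N=1 Z=0
after  6: x0=0x8d x1=0xa5 x2=0xde x3=0x7b x4=0x89 x5=0x90  N=1 Z=0
after  7: x0=0x8d x1=0x67 x2=0xde x3=0x7b x4=0x89 x5=0x90  N=0 Z=0
after  8: x0=0x1c x1=0x67 x2=0xde x3=0x7b x4=0x89 x5=0x90  N=0 Z=0
after  9: x0=0x1c x1=0x67 x2=0xde x3=0x83 x4=0x89 x5=0x90  N=1 Z=0
-- IRQ taken; context saved, return-PC = 10 --
mismatch: x3: reported 0x03 vs actual 0x83

BAD = x3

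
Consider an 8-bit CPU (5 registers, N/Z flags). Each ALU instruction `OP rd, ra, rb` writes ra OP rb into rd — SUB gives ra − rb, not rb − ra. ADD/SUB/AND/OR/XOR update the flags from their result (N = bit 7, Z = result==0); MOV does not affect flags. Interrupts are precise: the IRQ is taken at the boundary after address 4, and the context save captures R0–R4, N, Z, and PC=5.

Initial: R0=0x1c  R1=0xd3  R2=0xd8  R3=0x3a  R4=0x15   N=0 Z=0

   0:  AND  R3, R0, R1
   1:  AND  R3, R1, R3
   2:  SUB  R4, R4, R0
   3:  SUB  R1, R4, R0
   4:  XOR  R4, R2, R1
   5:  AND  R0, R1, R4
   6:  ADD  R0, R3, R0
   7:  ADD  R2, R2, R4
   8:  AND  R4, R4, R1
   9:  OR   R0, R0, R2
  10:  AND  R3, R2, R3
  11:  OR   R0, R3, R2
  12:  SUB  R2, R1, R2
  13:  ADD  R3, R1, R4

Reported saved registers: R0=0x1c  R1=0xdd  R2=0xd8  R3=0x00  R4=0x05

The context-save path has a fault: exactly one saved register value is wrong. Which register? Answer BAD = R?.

after  0: R0=0x1c R1=0xd3 R2=0xd8 R3=0x10 R4=0x15  N=0 Z=0
after  1: R0=0x1c R1=0xd3 R2=0xd8 R3=0x10 R4=0x15  N=0 Z=0
after  2: R0=0x1c R1=0xd3 R2=0xd8 R3=0x10 R4=0xf9  N=1 Z=0
after  3: R0=0x1c R1=0xdd R2=0xd8 R3=0x10 R4=0xf9  N=1 Z=0
after  4: R0=0x1c R1=0xdd R2=0xd8 R3=0x10 R4=0x05  N=0 Z=0
-- IRQ taken; context saved, return-PC = 5 --
mismatch: R3: reported 0x00 vs actual 0x10

BAD = R3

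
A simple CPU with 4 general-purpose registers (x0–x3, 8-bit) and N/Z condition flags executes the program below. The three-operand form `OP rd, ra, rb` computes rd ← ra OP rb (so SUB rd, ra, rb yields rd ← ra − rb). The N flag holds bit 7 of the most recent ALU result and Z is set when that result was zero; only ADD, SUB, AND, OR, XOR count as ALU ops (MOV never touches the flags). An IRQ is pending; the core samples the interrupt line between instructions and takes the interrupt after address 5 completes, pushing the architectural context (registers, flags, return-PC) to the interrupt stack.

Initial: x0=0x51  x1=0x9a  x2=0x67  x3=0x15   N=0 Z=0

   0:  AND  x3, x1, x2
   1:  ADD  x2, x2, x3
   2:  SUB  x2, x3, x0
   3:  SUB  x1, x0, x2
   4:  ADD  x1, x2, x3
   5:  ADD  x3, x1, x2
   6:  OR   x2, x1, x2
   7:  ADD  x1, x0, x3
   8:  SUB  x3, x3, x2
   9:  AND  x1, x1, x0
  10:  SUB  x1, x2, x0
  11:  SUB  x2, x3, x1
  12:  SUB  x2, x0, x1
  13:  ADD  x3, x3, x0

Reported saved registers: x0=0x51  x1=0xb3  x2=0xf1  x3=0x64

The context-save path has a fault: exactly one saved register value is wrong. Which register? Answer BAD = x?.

BAD = x2

after  0: x0=0x51 x1=0x9a x2=0x67 x3=0x02  N=0 Z=0
after  1: x0=0x51 x1=0x9a x2=0x69 x3=0x02  N=0 Z=0
after  2: x0=0x51 x1=0x9a x2=0xb1 x3=0x02  N=1 Z=0
after  3: x0=0x51 x1=0xa0 x2=0xb1 x3=0x02  N=1 Z=0
after  4: x0=0x51 x1=0xb3 x2=0xb1 x3=0x02  N=1 Z=0
after  5: x0=0x51 x1=0xb3 x2=0xb1 x3=0x64  N=0 Z=0
-- IRQ taken; context saved, return-PC = 6 --
mismatch: x2: reported 0xf1 vs actual 0xb1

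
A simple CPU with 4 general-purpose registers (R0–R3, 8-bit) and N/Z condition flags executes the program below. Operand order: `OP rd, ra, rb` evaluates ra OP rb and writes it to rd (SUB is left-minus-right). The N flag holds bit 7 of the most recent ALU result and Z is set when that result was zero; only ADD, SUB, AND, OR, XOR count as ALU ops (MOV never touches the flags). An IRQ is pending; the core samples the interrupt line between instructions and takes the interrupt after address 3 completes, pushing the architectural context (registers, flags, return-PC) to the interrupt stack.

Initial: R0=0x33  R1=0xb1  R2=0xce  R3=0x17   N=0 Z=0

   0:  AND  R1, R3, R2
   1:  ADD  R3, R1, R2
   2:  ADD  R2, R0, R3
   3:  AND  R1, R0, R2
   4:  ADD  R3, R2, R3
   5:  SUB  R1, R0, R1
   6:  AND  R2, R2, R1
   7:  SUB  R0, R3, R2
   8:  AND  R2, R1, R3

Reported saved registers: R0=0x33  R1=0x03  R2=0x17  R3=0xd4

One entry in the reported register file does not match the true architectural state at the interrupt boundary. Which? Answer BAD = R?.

after  0: R0=0x33 R1=0x06 R2=0xce R3=0x17  N=0 Z=0
after  1: R0=0x33 R1=0x06 R2=0xce R3=0xd4  N=1 Z=0
after  2: R0=0x33 R1=0x06 R2=0x07 R3=0xd4  N=0 Z=0
after  3: R0=0x33 R1=0x03 R2=0x07 R3=0xd4  N=0 Z=0
-- IRQ taken; context saved, return-PC = 4 --
mismatch: R2: reported 0x17 vs actual 0x07

BAD = R2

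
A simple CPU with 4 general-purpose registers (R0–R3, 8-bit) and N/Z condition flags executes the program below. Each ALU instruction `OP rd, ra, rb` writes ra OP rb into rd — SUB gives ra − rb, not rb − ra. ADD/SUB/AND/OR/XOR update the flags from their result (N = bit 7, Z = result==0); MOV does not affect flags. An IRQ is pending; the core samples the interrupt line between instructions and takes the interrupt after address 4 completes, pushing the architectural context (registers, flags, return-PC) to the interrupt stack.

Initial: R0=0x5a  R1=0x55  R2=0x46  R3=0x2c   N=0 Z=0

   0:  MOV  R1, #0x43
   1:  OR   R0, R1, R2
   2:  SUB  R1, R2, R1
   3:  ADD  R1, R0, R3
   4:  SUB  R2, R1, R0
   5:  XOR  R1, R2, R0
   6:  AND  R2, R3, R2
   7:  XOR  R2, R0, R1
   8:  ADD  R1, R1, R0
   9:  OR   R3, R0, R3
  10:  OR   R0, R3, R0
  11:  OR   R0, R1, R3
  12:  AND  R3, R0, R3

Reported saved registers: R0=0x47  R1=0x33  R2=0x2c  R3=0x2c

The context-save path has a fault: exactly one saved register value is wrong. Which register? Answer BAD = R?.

after  0: R0=0x5a R1=0x43 R2=0x46 R3=0x2c  N=0 Z=0
after  1: R0=0x47 R1=0x43 R2=0x46 R3=0x2c  N=0 Z=0
after  2: R0=0x47 R1=0x03 R2=0x46 R3=0x2c  N=0 Z=0
after  3: R0=0x47 R1=0x73 R2=0x46 R3=0x2c  N=0 Z=0
after  4: R0=0x47 R1=0x73 R2=0x2c R3=0x2c  N=0 Z=0
-- IRQ taken; context saved, return-PC = 5 --
mismatch: R1: reported 0x33 vs actual 0x73

BAD = R1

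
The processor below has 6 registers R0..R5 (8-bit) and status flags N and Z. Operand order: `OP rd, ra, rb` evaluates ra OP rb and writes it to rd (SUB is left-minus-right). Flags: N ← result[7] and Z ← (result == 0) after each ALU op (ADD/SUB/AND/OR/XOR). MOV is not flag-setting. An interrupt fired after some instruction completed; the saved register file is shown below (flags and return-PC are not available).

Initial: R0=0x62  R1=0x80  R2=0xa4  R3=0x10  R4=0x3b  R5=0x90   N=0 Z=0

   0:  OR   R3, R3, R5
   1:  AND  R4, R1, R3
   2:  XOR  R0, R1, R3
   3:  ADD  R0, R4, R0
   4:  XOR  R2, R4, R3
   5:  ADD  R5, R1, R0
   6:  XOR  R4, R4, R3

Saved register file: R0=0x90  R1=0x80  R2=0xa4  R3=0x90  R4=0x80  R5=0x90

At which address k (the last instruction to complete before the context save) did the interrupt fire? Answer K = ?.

K = 3

after  0: R0=0x62 R1=0x80 R2=0xa4 R3=0x90 R4=0x3b R5=0x90  N=1 Z=0
after  1: R0=0x62 R1=0x80 R2=0xa4 R3=0x90 R4=0x80 R5=0x90  N=1 Z=0
after  2: R0=0x10 R1=0x80 R2=0xa4 R3=0x90 R4=0x80 R5=0x90  N=0 Z=0
after  3: R0=0x90 R1=0x80 R2=0xa4 R3=0x90 R4=0x80 R5=0x90  N=1 Z=0
-- IRQ taken; context saved, return-PC = 4 --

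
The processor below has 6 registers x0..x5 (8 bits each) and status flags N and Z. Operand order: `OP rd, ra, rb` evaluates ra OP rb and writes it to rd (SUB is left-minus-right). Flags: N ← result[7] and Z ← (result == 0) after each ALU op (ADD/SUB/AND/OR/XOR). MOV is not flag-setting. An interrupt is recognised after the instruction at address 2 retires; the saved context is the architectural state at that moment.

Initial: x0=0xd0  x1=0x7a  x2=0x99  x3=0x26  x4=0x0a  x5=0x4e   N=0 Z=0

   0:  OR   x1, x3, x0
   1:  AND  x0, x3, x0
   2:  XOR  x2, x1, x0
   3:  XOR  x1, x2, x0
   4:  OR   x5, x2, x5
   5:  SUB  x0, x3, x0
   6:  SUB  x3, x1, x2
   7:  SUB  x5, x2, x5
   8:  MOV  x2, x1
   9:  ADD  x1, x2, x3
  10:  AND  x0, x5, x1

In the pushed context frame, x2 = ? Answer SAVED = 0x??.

after  0: x0=0xd0 x1=0xf6 x2=0x99 x3=0x26 x4=0x0a x5=0x4e  N=1 Z=0
after  1: x0=0x00 x1=0xf6 x2=0x99 x3=0x26 x4=0x0a x5=0x4e  N=0 Z=1
after  2: x0=0x00 x1=0xf6 x2=0xf6 x3=0x26 x4=0x0a x5=0x4e  N=1 Z=0
-- IRQ taken; context saved, return-PC = 3 --

SAVED = 0xf6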